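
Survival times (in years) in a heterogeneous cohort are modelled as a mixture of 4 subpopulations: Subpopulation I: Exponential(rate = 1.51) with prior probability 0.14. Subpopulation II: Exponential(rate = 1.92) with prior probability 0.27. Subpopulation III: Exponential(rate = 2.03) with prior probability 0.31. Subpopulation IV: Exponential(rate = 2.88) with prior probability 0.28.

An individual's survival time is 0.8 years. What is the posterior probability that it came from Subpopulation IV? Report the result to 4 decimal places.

Posterior ∝ prior × likelihood, so P(k | x) ∝ π_k f_k(x); normalise over all components.
Evaluate each component's likelihood at the observed value:
  L_I = 0.451179
  L_II = 0.413261
  L_III = 0.400131
  L_IV = 0.287593
Unnormalised posteriors:
  π_I·L_I = 0.14 × 0.451179 = 0.0631651
  π_II·L_II = 0.27 × 0.413261 = 0.111581
  π_III·L_III = 0.31 × 0.400131 = 0.12404
  π_IV·L_IV = 0.28 × 0.287593 = 0.080526
Normaliser: 0.0631651 + 0.111581 + 0.12404 + 0.080526 = 0.379312
P(Subpopulation IV | 0.8 years) = 0.080526 / 0.379312 ≈ 0.2123

0.2123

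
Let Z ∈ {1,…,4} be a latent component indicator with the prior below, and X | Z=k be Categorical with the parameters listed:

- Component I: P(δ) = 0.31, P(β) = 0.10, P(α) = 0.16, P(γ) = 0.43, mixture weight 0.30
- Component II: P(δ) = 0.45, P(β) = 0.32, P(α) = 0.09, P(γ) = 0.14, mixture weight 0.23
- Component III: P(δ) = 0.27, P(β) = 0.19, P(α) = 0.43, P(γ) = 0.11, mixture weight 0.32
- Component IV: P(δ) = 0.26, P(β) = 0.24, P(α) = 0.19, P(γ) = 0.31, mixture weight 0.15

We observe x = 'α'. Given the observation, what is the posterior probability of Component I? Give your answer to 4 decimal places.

Posterior ∝ prior × likelihood, so P(k | x) ∝ w_k f_k(x); normalise over all components.
Evaluate each component's likelihood at the observed value:
  p_I = P(α | comp) = 0.16
  p_II = P(α | comp) = 0.09
  p_III = P(α | comp) = 0.43
  p_IV = P(α | comp) = 0.19
Multiply by the mixture weights:
  w_I·p_I = 0.30 × 0.16 = 0.048
  w_II·p_II = 0.23 × 0.09 = 0.0207
  w_III·p_III = 0.32 × 0.43 = 0.1376
  w_IV·p_IV = 0.15 × 0.19 = 0.0285
Evidence: 0.048 + 0.0207 + 0.1376 + 0.0285 = 0.2348
P(Component I | 'α') ≈ 0.2044

0.2044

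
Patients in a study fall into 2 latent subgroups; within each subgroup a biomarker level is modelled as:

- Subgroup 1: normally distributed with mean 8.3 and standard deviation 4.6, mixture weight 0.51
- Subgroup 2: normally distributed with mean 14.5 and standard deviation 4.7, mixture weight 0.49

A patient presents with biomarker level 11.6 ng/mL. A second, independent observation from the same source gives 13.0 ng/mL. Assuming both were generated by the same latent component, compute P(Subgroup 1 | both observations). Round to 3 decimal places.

0.388

By Bayes' theorem, P(k | x) = π_k f_k(x) / Σ_j π_j f_j(x).
Since both observations come from the same component, the likelihood for component k is f_k(x₁)·f_k(x₂).
  L_1 = [0.0670498] × [0.051459] = 0.00345031
  L_2 = [0.0701683] × [0.0806667] = 0.00566025
Weight by the priors:
  π_1·L_1 = 0.51 × 0.00345031 = 0.00175966
  π_2·L_2 = 0.49 × 0.00566025 = 0.00277352
Evidence: 0.00175966 + 0.00277352 = 0.00453318
So the posterior for Subgroup 1 is 0.00175966 / 0.00453318 ≈ 0.388.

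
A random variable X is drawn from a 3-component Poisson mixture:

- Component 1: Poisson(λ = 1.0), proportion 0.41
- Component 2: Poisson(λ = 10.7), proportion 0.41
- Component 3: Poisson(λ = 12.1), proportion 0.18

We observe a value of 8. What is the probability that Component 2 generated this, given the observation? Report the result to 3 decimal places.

By Bayes' theorem, P(k | x) = π_k f_k(x) / Σ_j π_j f_j(x).
Poisson probabilities:
  f_1 = 9.12399e-06
  f_2 = 0.0960724
  f_3 = 0.0633577
Weight by the priors:
  π_1·f_1 = 0.41 × 9.12399e-06 = 3.74084e-06
  π_2·f_2 = 0.41 × 0.0960724 = 0.0393897
  π_3·f_3 = 0.18 × 0.0633577 = 0.0114044
Sum: 3.74084e-06 + 0.0393897 + 0.0114044 = 0.0507978
P(Component 2 | the observation) = 0.0393897 / 0.0507978 ≈ 0.775

0.775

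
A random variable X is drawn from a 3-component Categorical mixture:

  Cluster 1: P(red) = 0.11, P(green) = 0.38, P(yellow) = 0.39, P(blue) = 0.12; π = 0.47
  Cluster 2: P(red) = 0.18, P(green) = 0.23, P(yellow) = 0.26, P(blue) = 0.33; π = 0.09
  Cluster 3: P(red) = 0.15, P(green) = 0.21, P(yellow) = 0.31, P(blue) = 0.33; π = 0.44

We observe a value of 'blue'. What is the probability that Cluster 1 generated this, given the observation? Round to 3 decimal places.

0.244

By Bayes' theorem, P(k | x) = P(Z=k) f_k(x) / Σ_j P(Z=j) f_j(x).
Evaluate each component's likelihood at the observed value:
  f_1 = 0.12
  f_2 = 0.33
  f_3 = 0.33
Weight by the priors:
  P(Z=1)·f_1 = 0.47 × 0.12 = 0.0564
  P(Z=2)·f_2 = 0.09 × 0.33 = 0.0297
  P(Z=3)·f_3 = 0.44 × 0.33 = 0.1452
Normaliser: 0.0564 + 0.0297 + 0.1452 = 0.2313
P(Cluster 1 | x) ≈ 0.244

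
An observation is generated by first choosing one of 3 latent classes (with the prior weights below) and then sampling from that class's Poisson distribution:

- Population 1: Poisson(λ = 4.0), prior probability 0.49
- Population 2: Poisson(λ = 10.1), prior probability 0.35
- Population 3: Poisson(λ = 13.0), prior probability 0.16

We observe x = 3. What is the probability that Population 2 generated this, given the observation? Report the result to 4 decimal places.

Posterior ∝ prior × likelihood, so P(k | x) ∝ π_k f_k(x); normalise over all components.
Component likelihoods at x = 3:
  L_1 = 0.195367
  L_2 = 0.00705405
  L_3 = 0.000827657
Weight by the priors:
  π_1·L_1 = 0.49 × 0.195367 = 0.0957297
  π_2·L_2 = 0.35 × 0.00705405 = 0.00246892
  π_3·L_3 = 0.16 × 0.000827657 = 0.000132425
Marginal: 0.0957297 + 0.00246892 + 0.000132425 = 0.0983311
P(Population 2 | the observation) ≈ 0.0251

0.0251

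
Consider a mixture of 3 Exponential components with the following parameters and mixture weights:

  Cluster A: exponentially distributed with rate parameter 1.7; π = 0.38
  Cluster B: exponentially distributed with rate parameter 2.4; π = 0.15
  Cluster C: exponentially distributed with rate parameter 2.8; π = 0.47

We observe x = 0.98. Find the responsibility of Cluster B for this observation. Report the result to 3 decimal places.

By Bayes' theorem, P(k | x) = π_k f_k(x) / Σ_j π_j f_j(x).
Exponential densities:
  f_A = 0.321303
  f_B = 0.228429
  f_C = 0.180075
Multiply by the mixture weights:
  π_A·f_A = 0.38 × 0.321303 = 0.122095
  π_B·f_B = 0.15 × 0.228429 = 0.0342643
  π_C·f_C = 0.47 × 0.180075 = 0.0846354
Denominator: 0.122095 + 0.0342643 + 0.0846354 = 0.240995
Responsibility of Cluster B: 0.0342643 / 0.240995 ≈ 0.142

0.142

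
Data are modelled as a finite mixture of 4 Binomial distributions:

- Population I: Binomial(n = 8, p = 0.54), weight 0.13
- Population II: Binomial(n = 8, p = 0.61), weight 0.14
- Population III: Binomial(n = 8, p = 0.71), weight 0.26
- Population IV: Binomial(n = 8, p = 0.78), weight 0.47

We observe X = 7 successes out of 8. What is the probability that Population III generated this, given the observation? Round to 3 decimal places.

0.249

The responsibility of component k is P(Z=k) f_k(x) divided by Σ_j P(Z=j) f_j(x).
Component likelihoods at x = 7 successes out of 8:
  p_I = C(8,7)·0.54^7·0.46^1 = 8·0.0133893·0.46 = 0.0492724
  p_II = C(8,7)·0.61^7·0.39^1 = 8·0.0314274·0.39 = 0.0980536
  p_III = C(8,7)·0.71^7·0.29^1 = 8·0.0909512·0.29 = 0.211007
  p_IV = C(8,7)·0.78^7·0.22^1 = 8·0.175656·0.22 = 0.309154
Weight by the priors:
  P(Z=I)·p_I = 0.13 × 0.0492724 = 0.00640542
  P(Z=II)·p_II = 0.14 × 0.0980536 = 0.0137275
  P(Z=III)·p_III = 0.26 × 0.211007 = 0.0548618
  P(Z=IV)·p_IV = 0.47 × 0.309154 = 0.145302
Evidence: 0.00640542 + 0.0137275 + 0.0548618 + 0.145302 = 0.220297
P(Population III | the observation) ≈ 0.249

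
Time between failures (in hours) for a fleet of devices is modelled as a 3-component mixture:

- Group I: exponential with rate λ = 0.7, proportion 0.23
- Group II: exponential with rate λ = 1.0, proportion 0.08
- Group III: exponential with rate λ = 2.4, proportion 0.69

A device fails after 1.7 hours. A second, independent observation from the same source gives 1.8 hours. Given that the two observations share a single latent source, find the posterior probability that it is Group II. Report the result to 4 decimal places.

P(component k | x) = w_k·f_k(x) / marginal(x), where marginal(x) = Σ_j w_j·f_j(x).
Since both observations come from the same component, the likelihood for component k is f_k(x₁)·f_k(x₂).
  f_I = [0.7·e^(−0.7·1.7) = 0.7·e^(−1.1900) = 0.212955] × [0.198558] = 0.0422839
  f_II = [1.0·e^(−1.0·1.7) = 1.0·e^(−1.7000) = 0.182684] × [0.165299] = 0.0301974
  f_III = [2.4·e^(−2.4·1.7) = 2.4·e^(−4.0800) = 0.0405779] × [0.0319197] = 0.00129524
Unnormalised posteriors:
  w_I·f_I = 0.23 × 0.0422839 = 0.00972529
  w_II·f_II = 0.08 × 0.0301974 = 0.00241579
  w_III·f_III = 0.69 × 0.00129524 = 0.000893713
Normaliser: 0.00972529 + 0.00241579 + 0.000893713 = 0.0130348
So the posterior for Group II is 0.00241579 / 0.0130348 ≈ 0.1853.

0.1853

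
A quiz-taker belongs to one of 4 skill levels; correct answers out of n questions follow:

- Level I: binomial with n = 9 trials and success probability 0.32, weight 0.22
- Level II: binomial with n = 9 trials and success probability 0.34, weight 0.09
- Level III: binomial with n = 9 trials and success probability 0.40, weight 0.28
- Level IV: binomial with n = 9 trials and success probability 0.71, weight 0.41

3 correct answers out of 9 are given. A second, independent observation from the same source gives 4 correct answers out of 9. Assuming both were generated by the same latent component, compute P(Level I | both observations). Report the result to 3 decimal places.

By Bayes' theorem, P(k | x) = w_k f_k(x) / Σ_j w_j f_j(x).
Since both observations come from the same component, the likelihood for component k is f_k(x₁)·f_k(x₂).
  L_I = [0.272134] × [0.192095] = 0.0522754
  L_II = [0.272885] × [0.210866] = 0.0575421
  L_III = [0.250823] × [0.250823] = 0.062912
  L_IV = [0.0178831] × [0.0656741] = 0.00117445
Unnormalised posteriors:
  w_I·L_I = 0.22 × 0.0522754 = 0.0115006
  w_II·L_II = 0.09 × 0.0575421 = 0.00517879
  w_III·L_III = 0.28 × 0.062912 = 0.0176154
  w_IV·L_IV = 0.41 × 0.00117445 = 0.000481526
Marginal: 0.0115006 + 0.00517879 + 0.0176154 + 0.000481526 = 0.0347763
So the posterior for Level I is 0.0115006 / 0.0347763 ≈ 0.331.

0.331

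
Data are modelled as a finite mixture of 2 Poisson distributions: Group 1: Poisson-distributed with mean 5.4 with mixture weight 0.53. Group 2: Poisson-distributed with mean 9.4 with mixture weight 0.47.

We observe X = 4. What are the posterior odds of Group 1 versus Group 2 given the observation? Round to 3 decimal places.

6.705

Posterior odds = (π_i f_i(x)) / (π_j f_j(x)); the normalising sum cancels.
Component likelihoods at x = 4:
  p_1 = 0.16002
  p_2 = 0.0269111
0.0848105 / 0.0126482 ≈ 6.705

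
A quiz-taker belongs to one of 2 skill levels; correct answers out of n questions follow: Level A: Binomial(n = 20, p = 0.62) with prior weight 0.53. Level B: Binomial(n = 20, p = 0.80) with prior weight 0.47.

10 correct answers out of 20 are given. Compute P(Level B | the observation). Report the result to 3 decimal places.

0.018

P(component k | x) = w_k·f_k(x) / marginal(x), where marginal(x) = Σ_j w_j·f_j(x).
Binomial probabilities:
  f_A = C(20,10)·0.62^10·0.38^10 = 184756·0.00839299·6.27821e-05 = 0.0973535
  f_B = C(20,10)·0.80^10·0.20^10 = 184756·0.107374·1.024e-07 = 0.00203141
Prior × likelihood for each component:
  w_A·f_A = 0.53 × 0.0973535 = 0.0515973
  w_B·f_B = 0.47 × 0.00203141 = 0.000954764
Normaliser: 0.0515973 + 0.000954764 = 0.0525521
Responsibility of Level B: 0.000954764 / 0.0525521 ≈ 0.018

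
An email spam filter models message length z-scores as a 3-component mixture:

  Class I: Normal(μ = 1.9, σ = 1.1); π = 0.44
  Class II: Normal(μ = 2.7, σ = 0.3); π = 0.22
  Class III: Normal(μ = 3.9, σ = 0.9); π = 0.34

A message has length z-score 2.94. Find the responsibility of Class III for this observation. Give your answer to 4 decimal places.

0.2134

By Bayes' theorem, P(k | x) = P(Z=k) f_k(x) / Σ_j P(Z=j) f_j(x).
Component likelihoods at x = 2.94:
  f_I = 0.23196
  f_II = 0.965639
  f_III = 0.250959
Multiply by the mixture weights:
  P(Z=I)·f_I = 0.44 × 0.23196 = 0.102062
  P(Z=II)·f_II = 0.22 × 0.965639 = 0.21244
  P(Z=III)·f_III = 0.34 × 0.250959 = 0.085326
Marginal: 0.102062 + 0.21244 + 0.085326 = 0.399829
P(Class III | x) = 0.085326 / 0.399829 ≈ 0.2134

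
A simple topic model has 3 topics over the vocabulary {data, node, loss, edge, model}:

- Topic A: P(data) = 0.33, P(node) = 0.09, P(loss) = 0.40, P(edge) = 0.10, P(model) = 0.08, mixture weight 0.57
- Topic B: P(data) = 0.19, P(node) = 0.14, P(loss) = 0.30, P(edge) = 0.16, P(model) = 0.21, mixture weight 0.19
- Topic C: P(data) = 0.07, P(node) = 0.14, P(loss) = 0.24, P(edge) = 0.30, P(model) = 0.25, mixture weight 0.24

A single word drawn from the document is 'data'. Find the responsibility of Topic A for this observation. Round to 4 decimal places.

0.7805

Apply Bayes' rule: the posterior for each component is proportional to its prior times its likelihood at x.
Categorical probabilities:
  L_A = P(data | comp) = 0.33
  L_B = P(data | comp) = 0.19
  L_C = P(data | comp) = 0.07
Prior × likelihood for each component:
  π_A·L_A = 0.57 × 0.33 = 0.1881
  π_B·L_B = 0.19 × 0.19 = 0.0361
  π_C·L_C = 0.24 × 0.07 = 0.0168
Evidence: 0.1881 + 0.0361 + 0.0168 = 0.241
P(Topic A | the observation) = 0.1881 / 0.241 ≈ 0.7805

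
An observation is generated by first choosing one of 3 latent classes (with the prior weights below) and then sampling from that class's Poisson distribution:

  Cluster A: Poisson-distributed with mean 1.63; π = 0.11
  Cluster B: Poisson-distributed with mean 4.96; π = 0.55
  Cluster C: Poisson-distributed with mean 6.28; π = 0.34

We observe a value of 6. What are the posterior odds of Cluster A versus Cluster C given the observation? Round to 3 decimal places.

0.010

Since P(k|x) ∝ w_k f_k(x), the posterior odds are w_i f_i(x) / (w_j f_j(x)).
Component likelihoods at x = 6:
  f_A = 0.00510379
  f_B = 0.14503
  f_C = 0.159609
Odds = (0.11/0.34) × (0.00510379/0.159609) = 0.323529 × 0.031977 ≈ 0.010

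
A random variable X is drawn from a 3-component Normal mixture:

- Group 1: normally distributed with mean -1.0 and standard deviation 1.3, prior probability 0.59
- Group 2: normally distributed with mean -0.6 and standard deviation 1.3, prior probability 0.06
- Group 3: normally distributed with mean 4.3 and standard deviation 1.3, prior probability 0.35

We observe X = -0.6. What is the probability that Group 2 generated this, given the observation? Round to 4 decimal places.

P(component k | x) = w_k·f_k(x) / marginal(x), where marginal(x) = Σ_j w_j·f_j(x).
Normal densities:
  f_1 = (1/(1.3·√(2π)))·exp(−(-0.6−-1.0)²/(2·1.3²)) = 0.306879·exp(-0.04734) = 0.29269
  f_2 = (1/(1.3·√(2π)))·exp(−(-0.6−-0.6)²/(2·1.3²)) = 0.306879·exp(-0.00000) = 0.306879
  f_3 = (1/(1.3·√(2π)))·exp(−(-0.6−4.3)²/(2·1.3²)) = 0.306879·exp(-7.10355) = 0.00025231
Weight by the priors:
  w_1·f_1 = 0.59 × 0.29269 = 0.172687
  w_2·f_2 = 0.06 × 0.306879 = 0.0184127
  w_3·f_3 = 0.35 × 0.00025231 = 8.83084e-05
Sum: 0.172687 + 0.0184127 + 8.83084e-05 = 0.191188
P(Group 2 | x) ≈ 0.0963

0.0963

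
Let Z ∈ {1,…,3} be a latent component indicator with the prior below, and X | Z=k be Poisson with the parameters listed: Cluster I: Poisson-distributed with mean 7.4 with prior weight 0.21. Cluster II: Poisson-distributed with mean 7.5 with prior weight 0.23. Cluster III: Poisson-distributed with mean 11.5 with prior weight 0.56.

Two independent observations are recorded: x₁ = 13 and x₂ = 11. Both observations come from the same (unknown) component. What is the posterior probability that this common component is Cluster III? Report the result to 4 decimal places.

By Bayes' theorem, P(k | x) = w_k f_k(x) / Σ_j w_j f_j(x).
Since both observations come from the same component, the likelihood for component k is f_k(x₁)·f_k(x₂).
  L_I = [e^(−7.4)·7.4^13/13! = 0.0195863] × [0.0557974] = 0.00109287
  L_II = [e^(−7.5)·7.5^13/13! = 0.0211012] × [0.0585207] = 0.00123486
  L_III = [e^(−11.5)·11.5^13/13! = 0.100093] × [0.118068] = 0.0118179
Unnormalised posteriors:
  w_I·L_I = 0.21 × 0.00109287 = 0.000229502
  w_II·L_II = 0.23 × 0.00123486 = 0.000284017
  w_III·L_III = 0.56 × 0.0118179 = 0.006618
Marginal: 0.000229502 + 0.000284017 + 0.006618 = 0.00713152
P(Cluster III | x) = 0.006618 / 0.00713152 ≈ 0.9280

0.9280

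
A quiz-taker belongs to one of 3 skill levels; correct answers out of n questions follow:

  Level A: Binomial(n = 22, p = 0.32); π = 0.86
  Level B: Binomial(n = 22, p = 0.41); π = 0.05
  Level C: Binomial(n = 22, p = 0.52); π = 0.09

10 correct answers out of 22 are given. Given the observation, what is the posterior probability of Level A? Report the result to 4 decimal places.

The responsibility of component k is w_k f_k(x) divided by Σ_j w_j f_j(x).
Binomial probabilities:
  L_A = C(22,10)·0.32^10·0.68^12 = 646646·1.1259e-05·0.00977478 = 0.0711661
  L_B = C(22,10)·0.41^10·0.59^12 = 646646·0.000134227·0.0017792 = 0.154429
  L_C = C(22,10)·0.52^10·0.48^12 = 646646·0.00144555·0.000149587 = 0.139828
Weight by the priors:
  w_A·L_A = 0.86 × 0.0711661 = 0.0612029
  w_B·L_B = 0.05 × 0.154429 = 0.00772146
  w_C·L_C = 0.09 × 0.139828 = 0.0125845
Marginal: 0.0612029 + 0.00772146 + 0.0125845 = 0.0815089
P(Level A | data) = 0.0612029 / 0.0815089 ≈ 0.7509

0.7509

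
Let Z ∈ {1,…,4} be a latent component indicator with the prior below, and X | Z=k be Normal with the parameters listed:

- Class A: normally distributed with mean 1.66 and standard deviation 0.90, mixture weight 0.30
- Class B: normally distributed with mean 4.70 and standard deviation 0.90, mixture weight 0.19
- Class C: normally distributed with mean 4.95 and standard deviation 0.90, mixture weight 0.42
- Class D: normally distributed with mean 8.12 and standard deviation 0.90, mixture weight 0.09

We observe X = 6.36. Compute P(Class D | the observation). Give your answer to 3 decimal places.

0.078

Apply Bayes' rule: the posterior for each component is proportional to its prior times its likelihood at x.
Normal densities:
  L_A = (1/(0.90·√(2π)))·exp(−(6.36−1.66)²/(2·0.90²)) = 0.443269·exp(-13.63580) = 5.30535e-07
  L_B = (1/(0.90·√(2π)))·exp(−(6.36−4.70)²/(2·0.90²)) = 0.443269·exp(-1.70099) = 0.080898
  L_C = (1/(0.90·√(2π)))·exp(−(6.36−4.95)²/(2·0.90²)) = 0.443269·exp(-1.22722) = 0.129925
  L_D = (1/(0.90·√(2π)))·exp(−(6.36−8.12)²/(2·0.90²)) = 0.443269·exp(-1.91210) = 0.0655019
Multiply by the mixture weights:
  P(Z=A)·L_A = 0.30 × 5.30535e-07 = 1.5916e-07
  P(Z=B)·L_B = 0.19 × 0.080898 = 0.0153706
  P(Z=C)·L_C = 0.42 × 0.129925 = 0.0545684
  P(Z=D)·L_D = 0.09 × 0.0655019 = 0.00589517
Evidence: 1.5916e-07 + 0.0153706 + 0.0545684 + 0.00589517 = 0.0758343
Responsibility of Class D: 0.00589517 / 0.0758343 ≈ 0.078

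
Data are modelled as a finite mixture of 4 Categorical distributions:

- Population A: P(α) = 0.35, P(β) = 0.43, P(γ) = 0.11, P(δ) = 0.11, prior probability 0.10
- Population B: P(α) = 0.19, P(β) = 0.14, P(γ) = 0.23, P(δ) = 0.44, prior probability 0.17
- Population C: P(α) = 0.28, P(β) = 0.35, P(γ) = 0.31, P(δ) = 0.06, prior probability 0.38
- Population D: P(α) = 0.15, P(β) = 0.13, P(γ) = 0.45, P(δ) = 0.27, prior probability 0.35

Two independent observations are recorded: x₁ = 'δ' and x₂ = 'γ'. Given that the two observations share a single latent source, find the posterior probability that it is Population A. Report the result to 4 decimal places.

Apply Bayes' rule: the posterior for each component is proportional to its prior times its likelihood at x.
Since both observations come from the same component, the likelihood for component k is f_k(x₁)·f_k(x₂).
  p_A = [0.11] × [0.11] = 0.0121
  p_B = [0.44] × [0.23] = 0.1012
  p_C = [0.06] × [0.31] = 0.0186
  p_D = [0.27] × [0.45] = 0.1215
Prior × likelihood for each component:
  P(Z=A)·p_A = 0.10 × 0.0121 = 0.00121
  P(Z=B)·p_B = 0.17 × 0.1012 = 0.017204
  P(Z=C)·p_C = 0.38 × 0.0186 = 0.007068
  P(Z=D)·p_D = 0.35 × 0.1215 = 0.042525
Sum: 0.00121 + 0.017204 + 0.007068 + 0.042525 = 0.068007
P(Population A | x₁, x₂) ≈ 0.0178

0.0178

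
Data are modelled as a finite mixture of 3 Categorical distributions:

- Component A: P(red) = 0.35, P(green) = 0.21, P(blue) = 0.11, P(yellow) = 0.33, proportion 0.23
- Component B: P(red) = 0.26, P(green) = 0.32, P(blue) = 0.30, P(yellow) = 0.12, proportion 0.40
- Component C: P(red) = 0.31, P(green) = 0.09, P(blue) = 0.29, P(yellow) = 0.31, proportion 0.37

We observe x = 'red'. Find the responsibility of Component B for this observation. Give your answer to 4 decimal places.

Posterior ∝ prior × likelihood, so P(k | x) ∝ w_k f_k(x); normalise over all components.
Categorical probabilities:
  p_A = P(red | comp) = 0.35
  p_B = P(red | comp) = 0.26
  p_C = P(red | comp) = 0.31
Prior × likelihood for each component:
  w_A·p_A = 0.23 × 0.35 = 0.0805
  w_B·p_B = 0.40 × 0.26 = 0.104
  w_C·p_C = 0.37 × 0.31 = 0.1147
Evidence: 0.0805 + 0.104 + 0.1147 = 0.2992
So the posterior for Component B is 0.104 / 0.2992 ≈ 0.3476.

0.3476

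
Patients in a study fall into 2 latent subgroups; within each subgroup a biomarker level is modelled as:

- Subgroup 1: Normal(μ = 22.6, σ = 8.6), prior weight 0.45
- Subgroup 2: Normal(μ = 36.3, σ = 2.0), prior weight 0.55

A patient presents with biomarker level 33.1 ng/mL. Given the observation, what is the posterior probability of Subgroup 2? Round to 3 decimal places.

0.755

Apply Bayes' rule: the posterior for each component is proportional to its prior times its likelihood at x.
Evaluate each component's likelihood at the observed value:
  L_1 = 0.0220149
  L_2 = 0.0554604
Unnormalised posteriors:
  P(Z=1)·L_1 = 0.45 × 0.0220149 = 0.0099067
  P(Z=2)·L_2 = 0.55 × 0.0554604 = 0.0305032
Denominator: 0.0099067 + 0.0305032 = 0.0404099
Responsibility of Subgroup 2: 0.0305032 / 0.0404099 ≈ 0.755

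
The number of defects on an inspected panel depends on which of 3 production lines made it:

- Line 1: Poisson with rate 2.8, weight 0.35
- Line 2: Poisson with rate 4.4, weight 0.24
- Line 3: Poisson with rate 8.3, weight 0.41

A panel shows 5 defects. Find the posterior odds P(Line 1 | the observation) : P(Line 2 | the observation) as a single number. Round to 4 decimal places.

0.7538

Only the two components matter; the odds are (P(Z=i) f_i(x)) / (P(Z=j) f_j(x)).
Evaluate each component's likelihood at the observed value:
  L_1 = e^(−2.8)·2.8^5/5! = 0.0872136
  L_2 = e^(−4.4)·4.4^5/5! = 0.168728
  L_3 = e^(−8.3)·8.3^5/5! = 0.0815765
Odds = (0.35/0.24) × (0.0872136/0.168728) = 1.45833 × 0.51689 ≈ 0.7538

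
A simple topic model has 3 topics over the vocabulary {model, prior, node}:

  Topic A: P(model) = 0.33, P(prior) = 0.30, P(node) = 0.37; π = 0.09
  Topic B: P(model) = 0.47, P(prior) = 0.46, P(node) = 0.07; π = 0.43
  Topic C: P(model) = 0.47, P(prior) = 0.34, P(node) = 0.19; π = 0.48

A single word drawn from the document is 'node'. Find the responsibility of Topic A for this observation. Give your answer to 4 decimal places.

0.2154

P(component k | x) = π_k·f_k(x) / marginal(x), where marginal(x) = Σ_j π_j·f_j(x).
Component likelihoods at x = 'node':
  L_A = P(node | comp) = 0.37
  L_B = P(node | comp) = 0.07
  L_C = P(node | comp) = 0.19
Multiply by the mixture weights:
  π_A·L_A = 0.09 × 0.37 = 0.0333
  π_B·L_B = 0.43 × 0.07 = 0.0301
  π_C·L_C = 0.48 × 0.19 = 0.0912
Evidence: 0.0333 + 0.0301 + 0.0912 = 0.1546
So the posterior for Topic A is 0.0333 / 0.1546 ≈ 0.2154.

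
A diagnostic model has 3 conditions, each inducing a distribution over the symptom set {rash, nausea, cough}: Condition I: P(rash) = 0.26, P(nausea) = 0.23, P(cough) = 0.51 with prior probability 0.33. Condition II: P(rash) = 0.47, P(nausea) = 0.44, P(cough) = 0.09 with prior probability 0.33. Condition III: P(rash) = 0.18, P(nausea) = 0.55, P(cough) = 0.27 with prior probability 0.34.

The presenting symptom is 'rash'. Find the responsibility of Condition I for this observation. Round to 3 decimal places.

0.284

Posterior ∝ prior × likelihood, so P(k | x) ∝ P(Z=k) f_k(x); normalise over all components.
Categorical probabilities:
  f_I = 0.26
  f_II = 0.47
  f_III = 0.18
Prior × likelihood for each component:
  P(Z=I)·f_I = 0.33 × 0.26 = 0.0858
  P(Z=II)·f_II = 0.33 × 0.47 = 0.1551
  P(Z=III)·f_III = 0.34 × 0.18 = 0.0612
Sum: 0.0858 + 0.1551 + 0.0612 = 0.3021
P(Condition I | data) ≈ 0.284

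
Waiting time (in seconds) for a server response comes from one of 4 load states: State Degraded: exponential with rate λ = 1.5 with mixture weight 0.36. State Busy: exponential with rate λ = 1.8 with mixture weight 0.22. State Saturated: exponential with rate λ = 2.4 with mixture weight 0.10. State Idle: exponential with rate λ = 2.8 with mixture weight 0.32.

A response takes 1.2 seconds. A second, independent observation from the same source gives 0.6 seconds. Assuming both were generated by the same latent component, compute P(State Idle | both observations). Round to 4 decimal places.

Posterior ∝ prior × likelihood, so P(k | x) ∝ w_k f_k(x); normalise over all components.
Since both observations come from the same component, the likelihood for component k is f_k(x₁)·f_k(x₂).
  L_Degraded = [0.247948] × [0.609854] = 0.151212
  L_Busy = [0.207585] × [0.611272] = 0.126891
  L_Saturated = [0.134723] × [0.568627] = 0.0766073
  L_Idle = [0.0972587] × [0.521847] = 0.0507542
Weight by the priors:
  w_Degraded·L_Degraded = 0.36 × 0.151212 = 0.0544365
  w_Busy·L_Busy = 0.22 × 0.126891 = 0.027916
  w_Saturated·L_Saturated = 0.10 × 0.0766073 = 0.00766073
  w_Idle·L_Idle = 0.32 × 0.0507542 = 0.0162413
Denominator: 0.0544365 + 0.027916 + 0.00766073 + 0.0162413 = 0.106255
P(State Idle | x) ≈ 0.1529

0.1529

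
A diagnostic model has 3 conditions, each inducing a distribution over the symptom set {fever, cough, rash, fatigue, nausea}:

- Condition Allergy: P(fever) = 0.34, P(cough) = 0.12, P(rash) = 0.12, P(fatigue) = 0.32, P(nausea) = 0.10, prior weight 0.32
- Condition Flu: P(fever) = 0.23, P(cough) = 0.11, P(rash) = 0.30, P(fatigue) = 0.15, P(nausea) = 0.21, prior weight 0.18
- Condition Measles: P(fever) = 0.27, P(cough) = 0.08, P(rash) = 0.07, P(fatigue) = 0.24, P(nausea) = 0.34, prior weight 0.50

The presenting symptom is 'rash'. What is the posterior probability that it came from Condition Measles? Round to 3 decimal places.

0.275

The responsibility of component k is P(Z=k) f_k(x) divided by Σ_j P(Z=j) f_j(x).
Evaluate each component's likelihood at the observed value:
  p_Allergy = 0.12
  p_Flu = 0.3
  p_Measles = 0.07
Multiply by the mixture weights:
  P(Z=Allergy)·p_Allergy = 0.32 × 0.12 = 0.0384
  P(Z=Flu)·p_Flu = 0.18 × 0.3 = 0.054
  P(Z=Measles)·p_Measles = 0.50 × 0.07 = 0.035
Normaliser: 0.0384 + 0.054 + 0.035 = 0.1274
P(Condition Measles | data) = 0.035 / 0.1274 ≈ 0.275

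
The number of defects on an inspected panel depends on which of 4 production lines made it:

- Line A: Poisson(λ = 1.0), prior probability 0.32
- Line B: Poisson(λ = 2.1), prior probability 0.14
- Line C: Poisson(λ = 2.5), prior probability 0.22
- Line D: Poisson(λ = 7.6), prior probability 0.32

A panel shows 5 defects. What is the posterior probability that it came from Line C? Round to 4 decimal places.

P(component k | x) = π_k·f_k(x) / marginal(x), where marginal(x) = Σ_j π_j·f_j(x).
Component likelihoods at x = 5 defects:
  f_A = e^(−1.0)·1.0^5/5! = 0.00306566
  f_B = e^(−2.1)·2.1^5/5! = 0.041677
  f_C = e^(−2.5)·2.5^5/5! = 0.0668009
  f_D = e^(−7.6)·7.6^5/5! = 0.105742
Prior × likelihood for each component:
  π_A·f_A = 0.32 × 0.00306566 = 0.000981012
  π_B·f_B = 0.14 × 0.041677 = 0.00583478
  π_C·f_C = 0.22 × 0.0668009 = 0.0146962
  π_D·f_D = 0.32 × 0.105742 = 0.0338375
Evidence: 0.000981012 + 0.00583478 + 0.0146962 + 0.0338375 = 0.0553495
P(Line C | the observation) ≈ 0.2655

0.2655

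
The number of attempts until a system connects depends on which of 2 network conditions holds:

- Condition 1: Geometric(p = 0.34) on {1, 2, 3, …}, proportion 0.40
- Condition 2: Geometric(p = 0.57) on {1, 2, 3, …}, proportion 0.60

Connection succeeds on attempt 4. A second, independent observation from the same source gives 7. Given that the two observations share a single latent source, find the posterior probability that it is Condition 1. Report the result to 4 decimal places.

0.9181

The responsibility of component k is π_k f_k(x) divided by Σ_j π_j f_j(x).
Since both observations come from the same component, the likelihood for component k is f_k(x₁)·f_k(x₂).
  f_1 = [0.0977486] × [0.0281023] = 0.00274697
  f_2 = [0.045319] × [0.00360318] = 0.000163292
Weight by the priors:
  π_1·f_1 = 0.40 × 0.00274697 = 0.00109879
  π_2·f_2 = 0.60 × 0.000163292 = 9.79754e-05
Sum: 0.00109879 + 9.79754e-05 = 0.00119676
P(Condition 1 | x₁, x₂) = 0.00109879 / 0.00119676 ≈ 0.9181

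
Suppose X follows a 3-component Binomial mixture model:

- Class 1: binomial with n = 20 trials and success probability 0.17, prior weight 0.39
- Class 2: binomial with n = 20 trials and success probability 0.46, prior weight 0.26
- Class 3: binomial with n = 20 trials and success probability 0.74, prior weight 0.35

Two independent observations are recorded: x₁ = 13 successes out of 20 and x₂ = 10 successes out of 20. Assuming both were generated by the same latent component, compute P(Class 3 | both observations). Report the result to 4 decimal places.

0.2327

P(component k | x) = P(Z=k)·f_k(x) / marginal(x), where marginal(x) = Σ_j P(Z=j)·f_j(x).
Since both observations come from the same component, the likelihood for component k is f_k(x₁)·f_k(x₂).
  L_1 = [C(20,13)·0.17^13·0.83^7 = 77520·9.90458e-11·0.271361 = 2.08351e-06] × [0.000577921] = 1.20411e-09
  L_2 = [C(20,13)·0.46^13·0.54^7 = 77520·4.12907e-05·0.0133893 = 0.042857] × [0.16524] = 0.00708168
  L_3 = [C(20,13)·0.74^13·0.26^7 = 77520·0.0199532·8.03181e-05 = 0.124234] × [0.0128425] = 0.00159547
Weight by the priors:
  P(Z=1)·L_1 = 0.39 × 1.20411e-09 = 4.69602e-10
  P(Z=2)·L_2 = 0.26 × 0.00708168 = 0.00184124
  P(Z=3)·L_3 = 0.35 × 0.00159547 = 0.000558415
Marginal: 4.69602e-10 + 0.00184124 + 0.000558415 = 0.00239965
P(Class 3 | x) = 0.000558415 / 0.00239965 ≈ 0.2327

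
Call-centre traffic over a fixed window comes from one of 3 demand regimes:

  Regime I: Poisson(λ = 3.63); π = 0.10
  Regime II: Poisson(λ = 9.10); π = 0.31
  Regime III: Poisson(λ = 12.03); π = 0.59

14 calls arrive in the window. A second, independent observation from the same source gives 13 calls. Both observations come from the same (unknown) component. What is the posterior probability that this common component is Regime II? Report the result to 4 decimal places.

By Bayes' theorem, P(k | x) = w_k f_k(x) / Σ_j w_j f_j(x).
Since both observations come from the same component, the likelihood for component k is f_k(x₁)·f_k(x₂).
  L_I = [2.09795e-05] × [8.09127e-05] = 1.69751e-09
  L_II = [0.0342051] × [0.0526233] = 0.00179999
  L_III = [0.0909385] × [0.10583] = 0.00962405
Weight by the priors:
  w_I·L_I = 0.10 × 1.69751e-09 = 1.69751e-10
  w_II·L_II = 0.31 × 0.00179999 = 0.000557996
  w_III·L_III = 0.59 × 0.00962405 = 0.00567819
Sum: 1.69751e-10 + 0.000557996 + 0.00567819 = 0.00623619
Responsibility of Regime II: 0.000557996 / 0.00623619 ≈ 0.0895

0.0895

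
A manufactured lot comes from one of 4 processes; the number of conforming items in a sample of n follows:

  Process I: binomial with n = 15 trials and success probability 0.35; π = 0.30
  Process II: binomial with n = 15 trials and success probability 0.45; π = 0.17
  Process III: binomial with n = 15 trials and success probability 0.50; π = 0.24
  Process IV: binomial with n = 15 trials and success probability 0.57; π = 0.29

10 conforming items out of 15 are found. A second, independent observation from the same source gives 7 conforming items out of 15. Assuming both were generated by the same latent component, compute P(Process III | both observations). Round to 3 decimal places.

0.325

Apply Bayes' rule: the posterior for each component is proportional to its prior times its likelihood at x.
Since both observations come from the same component, the likelihood for component k is f_k(x₁)·f_k(x₂).
  f_I = [0.00961175] × [0.131926] = 0.00126804
  f_II = [0.0514629] × [0.201344] = 0.0103617
  f_III = [0.0916443] × [0.196381] = 0.0179972
  f_IV = [0.159826] × [0.147035] = 0.0234999
Multiply by the mixture weights:
  P(Z=I)·f_I = 0.30 × 0.00126804 = 0.000380413
  P(Z=II)·f_II = 0.17 × 0.0103617 = 0.00176149
  P(Z=III)·f_III = 0.24 × 0.0179972 = 0.00431932
  P(Z=IV)·f_IV = 0.29 × 0.0234999 = 0.00681498
Sum: 0.000380413 + 0.00176149 + 0.00431932 + 0.00681498 = 0.0132762
Responsibility of Process III: 0.00431932 / 0.0132762 ≈ 0.325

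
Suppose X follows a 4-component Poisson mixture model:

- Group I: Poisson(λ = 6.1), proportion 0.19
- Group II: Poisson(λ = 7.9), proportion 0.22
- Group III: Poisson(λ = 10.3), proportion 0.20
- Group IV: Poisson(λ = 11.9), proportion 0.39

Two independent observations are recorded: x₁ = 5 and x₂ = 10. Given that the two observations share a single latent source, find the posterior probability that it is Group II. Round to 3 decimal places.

0.429

Apply Bayes' rule: the posterior for each component is proportional to its prior times its likelihood at x.
Since both observations come from the same component, the likelihood for component k is f_k(x₁)·f_k(x₂).
  L_I = [0.15786] × [0.0440899] = 0.00696002
  L_II = [0.0950666] × [0.0967345] = 0.00919622
  L_III = [0.0324916] × [0.124559] = 0.00404714
  L_IV = [0.0135036] × [0.106562] = 0.00143897
Unnormalised posteriors:
  π_I·L_I = 0.19 × 0.00696002 = 0.0013224
  π_II·L_II = 0.22 × 0.00919622 = 0.00202317
  π_III·L_III = 0.20 × 0.00404714 = 0.000809427
  π_IV·L_IV = 0.39 × 0.00143897 = 0.000561198
Normaliser: 0.0013224 + 0.00202317 + 0.000809427 + 0.000561198 = 0.0047162
Responsibility of Group II: 0.00202317 / 0.0047162 ≈ 0.429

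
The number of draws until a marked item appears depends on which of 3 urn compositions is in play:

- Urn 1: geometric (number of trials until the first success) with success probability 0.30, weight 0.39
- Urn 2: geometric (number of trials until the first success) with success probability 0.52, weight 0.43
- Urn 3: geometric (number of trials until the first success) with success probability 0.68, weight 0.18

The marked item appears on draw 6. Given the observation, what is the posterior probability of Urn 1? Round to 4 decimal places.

0.7630

P(component k | x) = w_k·f_k(x) / marginal(x), where marginal(x) = Σ_j w_j·f_j(x).
Component likelihoods at x = 6:
  f_1 = 0.050421
  f_2 = 0.0132498
  f_3 = 0.0022817
Unnormalised posteriors:
  w_1·f_1 = 0.39 × 0.050421 = 0.0196642
  w_2·f_2 = 0.43 × 0.0132498 = 0.00569742
  w_3·f_3 = 0.18 × 0.0022817 = 0.000410706
Marginal: 0.0196642 + 0.00569742 + 0.000410706 = 0.0257723
So the posterior for Urn 1 is 0.0196642 / 0.0257723 ≈ 0.7630.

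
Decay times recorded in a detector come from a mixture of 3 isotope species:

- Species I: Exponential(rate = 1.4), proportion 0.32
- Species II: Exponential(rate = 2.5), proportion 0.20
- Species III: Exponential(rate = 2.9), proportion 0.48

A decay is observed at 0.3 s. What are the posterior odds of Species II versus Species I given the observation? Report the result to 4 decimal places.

0.8024

The posterior odds equal the prior odds times the likelihood ratio: (π_i/π_j)·(f_i(x)/f_j(x)).
Evaluate each component's likelihood at the observed value:
  L_I = 0.919866
  L_II = 1.18092
  L_III = 1.21496
Odds = (0.20/0.32) × (1.18092/0.919866) = 0.625 × 1.28379 ≈ 0.8024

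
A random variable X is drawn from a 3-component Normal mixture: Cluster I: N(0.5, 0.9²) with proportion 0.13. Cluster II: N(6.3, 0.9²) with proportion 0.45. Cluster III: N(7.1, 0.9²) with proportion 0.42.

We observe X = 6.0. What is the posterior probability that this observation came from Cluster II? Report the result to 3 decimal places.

0.681

By Bayes' theorem, P(k | x) = P(Z=k) f_k(x) / Σ_j P(Z=j) f_j(x).
Normal densities:
  L_I = (1/(0.9·√(2π)))·exp(−(6.0−0.5)²/(2·0.9²)) = 0.443269·exp(-18.67284) = 3.44474e-09
  L_II = (1/(0.9·√(2π)))·exp(−(6.0−6.3)²/(2·0.9²)) = 0.443269·exp(-0.05556) = 0.419315
  L_III = (1/(0.9·√(2π)))·exp(−(6.0−7.1)²/(2·0.9²)) = 0.443269·exp(-0.74691) = 0.210033
Prior × likelihood for each component:
  P(Z=I)·L_I = 0.13 × 3.44474e-09 = 4.47816e-10
  P(Z=II)·L_II = 0.45 × 0.419315 = 0.188692
  P(Z=III)·L_III = 0.42 × 0.210033 = 0.0882138
Marginal: 4.47816e-10 + 0.188692 + 0.0882138 = 0.276905
P(Cluster II | x) = 0.188692 / 0.276905 ≈ 0.681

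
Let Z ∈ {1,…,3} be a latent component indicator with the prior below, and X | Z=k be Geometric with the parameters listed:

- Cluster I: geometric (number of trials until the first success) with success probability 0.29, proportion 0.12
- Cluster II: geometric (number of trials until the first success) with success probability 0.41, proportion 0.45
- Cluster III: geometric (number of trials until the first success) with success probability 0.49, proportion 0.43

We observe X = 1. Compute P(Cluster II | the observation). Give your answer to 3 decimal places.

P(component k | x) = w_k·f_k(x) / marginal(x), where marginal(x) = Σ_j w_j·f_j(x).
Component likelihoods at x = 1:
  f_I = 0.29
  f_II = 0.41
  f_III = 0.49
Multiply by the mixture weights:
  w_I·f_I = 0.12 × 0.29 = 0.0348
  w_II·f_II = 0.45 × 0.41 = 0.1845
  w_III·f_III = 0.43 × 0.49 = 0.2107
Marginal: 0.0348 + 0.1845 + 0.2107 = 0.43
Responsibility of Cluster II: 0.1845 / 0.43 ≈ 0.429

0.429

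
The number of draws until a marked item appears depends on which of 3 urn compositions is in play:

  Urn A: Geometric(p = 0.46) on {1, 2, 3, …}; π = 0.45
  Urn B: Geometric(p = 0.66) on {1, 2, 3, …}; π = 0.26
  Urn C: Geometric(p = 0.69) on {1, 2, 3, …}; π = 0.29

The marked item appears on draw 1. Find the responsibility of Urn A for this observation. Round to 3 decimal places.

Apply Bayes' rule: the posterior for each component is proportional to its prior times its likelihood at x.
Evaluate each component's likelihood at the observed value:
  p_A = 0.46·(1−0.46)^0 = 0.46·1 = 0.46
  p_B = 0.66·(1−0.66)^0 = 0.66·1 = 0.66
  p_C = 0.69·(1−0.69)^0 = 0.69·1 = 0.69
Multiply by the mixture weights:
  P(Z=A)·p_A = 0.45 × 0.46 = 0.207
  P(Z=B)·p_B = 0.26 × 0.66 = 0.1716
  P(Z=C)·p_C = 0.29 × 0.69 = 0.2001
Evidence: 0.207 + 0.1716 + 0.2001 = 0.5787
P(Urn A | data) ≈ 0.358

0.358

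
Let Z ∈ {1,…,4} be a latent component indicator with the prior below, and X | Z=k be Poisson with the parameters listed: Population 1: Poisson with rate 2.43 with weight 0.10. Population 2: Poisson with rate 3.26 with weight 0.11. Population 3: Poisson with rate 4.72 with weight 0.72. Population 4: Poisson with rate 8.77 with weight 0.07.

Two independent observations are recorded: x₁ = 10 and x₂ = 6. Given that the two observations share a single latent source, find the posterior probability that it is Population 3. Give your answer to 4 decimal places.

By Bayes' theorem, P(k | x) = P(Z=k) f_k(x) / Σ_j P(Z=j) f_j(x).
Since both observations come from the same component, the likelihood for component k is f_k(x₁)·f_k(x₂).
  p_1 = [e^(−2.43)·2.43^10/10! = 0.000174166] × [0.025175] = 4.38464e-06
  p_2 = [e^(−3.26)·3.26^10/10! = 0.00143421] × [0.063999] = 9.1788e-05
  p_3 = [e^(−4.72)·4.72^10/10! = 0.013483] × [0.136915] = 0.00184602
  p_4 = [e^(−8.77)·8.77^10/10! = 0.115205] × [0.0981527] = 0.0113077
Prior × likelihood for each component:
  P(Z=1)·p_1 = 0.10 × 4.38464e-06 = 4.38464e-07
  P(Z=2)·p_2 = 0.11 × 9.1788e-05 = 1.00967e-05
  P(Z=3)·p_3 = 0.72 × 0.00184602 = 0.00132913
  P(Z=4)·p_4 = 0.07 × 0.0113077 = 0.000791536
Normaliser: 4.38464e-07 + 1.00967e-05 + 0.00132913 + 0.000791536 = 0.00213121
Responsibility of Population 3: 0.00132913 / 0.00213121 ≈ 0.6237

0.6237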